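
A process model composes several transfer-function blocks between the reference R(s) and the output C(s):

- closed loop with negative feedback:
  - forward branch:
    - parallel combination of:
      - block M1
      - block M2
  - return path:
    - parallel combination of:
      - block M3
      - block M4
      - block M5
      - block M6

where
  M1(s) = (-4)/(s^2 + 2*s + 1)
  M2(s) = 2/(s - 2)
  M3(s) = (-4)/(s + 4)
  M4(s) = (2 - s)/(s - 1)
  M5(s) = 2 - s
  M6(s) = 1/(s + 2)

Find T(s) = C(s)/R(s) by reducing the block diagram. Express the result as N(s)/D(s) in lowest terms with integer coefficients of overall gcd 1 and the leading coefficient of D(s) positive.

First reduce the diagram to T(s).

[1] parallel reduction of M1, M2, giving (2*s^2 + 10)/(s^3 - 3*s - 2)
[2] combine M3, M4, M5, M6 in parallel, giving (-s^4 - 4*s^3 + s^2 + 15*s + 4)/(s^3 + 5*s^2 + 2*s - 8)
[3] feedback reduction of (M1+M2), (M3+M4+M5+M6): this yields T(s), and no further normalization is needed

Answer: (-2*s^5 - 10*s^4 - 14*s^3 - 34*s^2 - 20*s + 80)/(s^6 + 3*s^5 + 9*s^4 + 35*s^3 - 2*s^2 - 170*s - 56)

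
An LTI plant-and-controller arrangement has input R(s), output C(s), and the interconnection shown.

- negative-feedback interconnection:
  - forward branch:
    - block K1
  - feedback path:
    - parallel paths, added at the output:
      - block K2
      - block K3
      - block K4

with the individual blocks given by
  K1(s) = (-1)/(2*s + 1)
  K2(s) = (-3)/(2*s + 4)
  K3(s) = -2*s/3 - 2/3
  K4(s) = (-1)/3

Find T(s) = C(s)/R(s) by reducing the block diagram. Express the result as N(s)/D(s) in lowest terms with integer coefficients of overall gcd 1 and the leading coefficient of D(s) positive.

Answer: (-6*s - 12)/(16*s^2 + 44*s + 33)

Working:
Step 1 - sum the parallel branches K2, K3, K4 -> (-4*s^2 - 14*s - 21)/(6*s + 12)
Step 2 - close the feedback loop around K1, (K2+K3+K4), which is the overall transfer function T(s) = C(s)/R(s) in lowest terms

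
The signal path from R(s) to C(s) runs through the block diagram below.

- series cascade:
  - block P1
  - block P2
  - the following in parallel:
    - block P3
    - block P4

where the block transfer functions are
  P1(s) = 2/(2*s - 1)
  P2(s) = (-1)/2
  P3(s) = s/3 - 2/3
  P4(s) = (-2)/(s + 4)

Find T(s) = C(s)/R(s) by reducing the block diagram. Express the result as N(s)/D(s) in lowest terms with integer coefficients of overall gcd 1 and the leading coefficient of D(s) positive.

First reduce the diagram to T(s).

1. parallel reduction of P3, P4 -> (s^2 + 2*s - 14)/(3*s + 12)
2. series reduction of P1, P2, (P3+P4); the result is T(s) itself (integer coefficients, no common factor, positive leading denominator coefficient)

Answer: (-s^2 - 2*s + 14)/(6*s^2 + 21*s - 12)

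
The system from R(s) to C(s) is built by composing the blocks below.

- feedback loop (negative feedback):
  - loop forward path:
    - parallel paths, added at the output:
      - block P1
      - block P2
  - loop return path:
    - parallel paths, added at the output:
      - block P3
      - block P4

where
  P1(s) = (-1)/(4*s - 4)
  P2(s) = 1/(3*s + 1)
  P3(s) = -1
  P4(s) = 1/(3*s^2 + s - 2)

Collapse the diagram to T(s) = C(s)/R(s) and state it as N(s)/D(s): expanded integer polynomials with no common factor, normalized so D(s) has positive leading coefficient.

[1] add P1, P2 (parallel) = (s - 5)/(12*s^2 - 8*s - 4)
[2] reduce the parallel group P3, P4 = (-3*s^2 - s + 3)/(3*s^2 + s - 2)
[3] close the feedback loop around (P1+P2), (P3+P4), giving the overall T(s)

Hence the answer: (3*s^3 - 14*s^2 - 7*s + 10)/(36*s^4 - 15*s^3 - 30*s^2 + 20*s - 7)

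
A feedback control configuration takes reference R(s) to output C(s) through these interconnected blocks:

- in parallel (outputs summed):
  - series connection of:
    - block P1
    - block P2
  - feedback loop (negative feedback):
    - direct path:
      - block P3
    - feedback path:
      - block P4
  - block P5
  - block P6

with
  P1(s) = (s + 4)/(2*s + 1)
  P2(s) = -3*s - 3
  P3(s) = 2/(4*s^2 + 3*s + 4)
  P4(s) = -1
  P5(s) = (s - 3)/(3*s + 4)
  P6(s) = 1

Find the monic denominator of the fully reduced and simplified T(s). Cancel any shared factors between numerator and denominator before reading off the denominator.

Reducing step by step:

Step 1. combine P1, P2 in series = (-3*s^2 - 15*s - 12)/(2*s + 1)
Step 2. close the feedback loop around P3, P4 = 2/(4*s^2 + 3*s + 2)
Step 3. add (P1*P2), [P3/(1+P3*P4)], P5, P6 (parallel) = (-36*s^5 - 223*s^4 - 525*s^3 - 544*s^2 - 299*s - 86)/(24*s^4 + 62*s^3 + 61*s^2 + 34*s + 8)
T(s) is the step-3 result (common factors already cancelled). Leading coefficient of the denominator: 24. Divide through by 24 for the monic polynomial.

Answer: s^4 + 31*s^3/12 + 61*s^2/24 + 17*s/12 + 1/3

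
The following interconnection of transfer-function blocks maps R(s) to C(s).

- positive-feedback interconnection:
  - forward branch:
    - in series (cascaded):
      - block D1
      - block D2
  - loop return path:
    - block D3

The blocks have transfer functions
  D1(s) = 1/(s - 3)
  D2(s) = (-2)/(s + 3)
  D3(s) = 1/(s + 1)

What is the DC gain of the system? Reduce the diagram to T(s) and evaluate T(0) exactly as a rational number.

Reducing step by step:

Step 1: cascade D1, D2 = (-2)/(s^2 - 9)
Step 2: apply the feedback formula to (D1*D2), D3 = (-2*s - 2)/(s^3 + s^2 - 9*s - 7)
Evaluating the step-2 result (the overall T(s)) at s = 0 gives T(0) = -2/(-7) = 2/7.

Answer: 2/7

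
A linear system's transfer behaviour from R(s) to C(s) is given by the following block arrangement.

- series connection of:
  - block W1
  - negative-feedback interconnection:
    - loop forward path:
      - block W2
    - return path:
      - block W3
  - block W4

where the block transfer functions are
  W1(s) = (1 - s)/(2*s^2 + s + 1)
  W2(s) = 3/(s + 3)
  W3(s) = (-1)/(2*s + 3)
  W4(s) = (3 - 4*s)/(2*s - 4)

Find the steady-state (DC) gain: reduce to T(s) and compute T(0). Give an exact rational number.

Step 1 - feedback reduction of W2, W3 = (6*s + 9)/(2*s^2 + 9*s + 6)
Step 2 - combine W1, [W2/(1+W2*W3)], W4 in series = (24*s^3 - 6*s^2 - 45*s + 27)/(8*s^5 + 24*s^4 - 34*s^3 - 62*s^2 - 48*s - 24)
The step-2 result is T(s). Setting s = 0: T(0) = 27/(-24) = -9/8.

Answer: -9/8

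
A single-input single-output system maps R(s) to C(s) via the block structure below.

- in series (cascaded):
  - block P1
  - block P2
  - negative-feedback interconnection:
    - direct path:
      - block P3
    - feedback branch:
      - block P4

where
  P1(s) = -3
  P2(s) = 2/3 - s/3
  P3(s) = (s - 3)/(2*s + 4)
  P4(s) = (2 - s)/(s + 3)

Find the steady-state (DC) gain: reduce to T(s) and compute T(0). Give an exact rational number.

Answer: 3

Working:
1. feedback reduction of P3, P4 -> (s^2 - 9)/(s^2 + 15*s + 6)
2. combine P1, P2, [P3/(1+P3*P4)] in series -> (s^3 - 2*s^2 - 9*s + 18)/(s^2 + 15*s + 6)
The step-2 result is T(s). Setting s = 0: T(0) = 18/6 = 3.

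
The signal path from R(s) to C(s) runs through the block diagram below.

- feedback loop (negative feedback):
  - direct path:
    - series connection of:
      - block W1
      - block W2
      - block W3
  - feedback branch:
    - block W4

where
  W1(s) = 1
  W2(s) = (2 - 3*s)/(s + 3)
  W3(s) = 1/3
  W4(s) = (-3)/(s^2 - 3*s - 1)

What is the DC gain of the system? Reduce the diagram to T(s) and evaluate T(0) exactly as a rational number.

(1) series reduction of W1, W2, W3, giving (2 - 3*s)/(3*s + 9)
(2) apply the feedback formula to (W1*W2*W3), W4, giving (-3*s^3 + 11*s^2 - 3*s - 2)/(3*s^3 - 21*s - 15)
The step-2 result is T(s). Setting s = 0: T(0) = -2/(-15) = 2/15.

Answer: 2/15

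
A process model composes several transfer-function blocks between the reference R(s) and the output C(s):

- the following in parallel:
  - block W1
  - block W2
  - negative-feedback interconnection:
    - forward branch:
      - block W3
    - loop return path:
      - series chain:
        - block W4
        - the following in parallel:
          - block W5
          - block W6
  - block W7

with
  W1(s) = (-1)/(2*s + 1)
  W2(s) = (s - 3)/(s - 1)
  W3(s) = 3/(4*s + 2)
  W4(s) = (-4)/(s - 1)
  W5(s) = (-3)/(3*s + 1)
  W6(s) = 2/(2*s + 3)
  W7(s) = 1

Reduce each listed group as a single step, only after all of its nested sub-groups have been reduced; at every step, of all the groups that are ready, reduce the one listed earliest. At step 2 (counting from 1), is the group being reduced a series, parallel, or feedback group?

Step 1 - sum the parallel branches W5, W6
Step 2 - multiply W4, (W5+W6) (series)
Step 3 - apply the feedback formula to W3, (W4*(W5+W6))
Step 4 - combine W1, W2, [W3/(1+W3*(W4*(W5+W6)))], W7 in parallel
Step 2 collapses a series group.

Therefore the answer is series.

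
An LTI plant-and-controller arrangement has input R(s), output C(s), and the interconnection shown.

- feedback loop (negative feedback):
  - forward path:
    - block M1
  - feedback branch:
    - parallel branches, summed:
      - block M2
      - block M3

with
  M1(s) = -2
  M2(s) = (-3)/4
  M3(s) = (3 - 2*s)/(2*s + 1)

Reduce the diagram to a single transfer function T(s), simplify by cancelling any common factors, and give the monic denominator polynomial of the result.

Reducing step by step:

1. add M2, M3 (parallel) = (9 - 14*s)/(8*s + 4)
2. feedback reduction of M1, (M2+M3) = (-8*s - 4)/(18*s - 7)
No further cancellation is possible in the step-2 result, so that is T(s). Its denominator becomes monic after dividing by the leading coefficient 18.

Answer: s - 7/18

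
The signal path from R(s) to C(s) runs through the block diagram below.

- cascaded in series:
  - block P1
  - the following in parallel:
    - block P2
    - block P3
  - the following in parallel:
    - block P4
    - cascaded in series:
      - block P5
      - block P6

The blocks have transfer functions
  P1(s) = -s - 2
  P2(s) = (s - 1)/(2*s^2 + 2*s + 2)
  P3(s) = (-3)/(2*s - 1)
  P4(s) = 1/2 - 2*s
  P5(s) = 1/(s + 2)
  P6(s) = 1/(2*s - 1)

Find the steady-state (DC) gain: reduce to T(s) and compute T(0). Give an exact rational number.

1. reduce the parallel group P2, P3 gives (-4*s^2 - 9*s - 5)/(4*s^3 + 2*s^2 + 2*s - 2)
2. series reduction of P5, P6 gives 1/(2*s^2 + 3*s - 2)
3. combine P4, (P5*P6) in parallel gives (-8*s^3 - 10*s^2 + 11*s)/(4*s^2 + 6*s - 4)
4. multiply P1, (P2+P3), (P4+(P5*P6)) (series) gives (-32*s^5 - 112*s^4 - 86*s^3 + 49*s^2 + 55*s)/(16*s^4 + 4*s^2 - 12*s + 4)
The step-4 result is T(s). Setting s = 0: T(0) = 0/4 = 0.

Therefore the answer is 0.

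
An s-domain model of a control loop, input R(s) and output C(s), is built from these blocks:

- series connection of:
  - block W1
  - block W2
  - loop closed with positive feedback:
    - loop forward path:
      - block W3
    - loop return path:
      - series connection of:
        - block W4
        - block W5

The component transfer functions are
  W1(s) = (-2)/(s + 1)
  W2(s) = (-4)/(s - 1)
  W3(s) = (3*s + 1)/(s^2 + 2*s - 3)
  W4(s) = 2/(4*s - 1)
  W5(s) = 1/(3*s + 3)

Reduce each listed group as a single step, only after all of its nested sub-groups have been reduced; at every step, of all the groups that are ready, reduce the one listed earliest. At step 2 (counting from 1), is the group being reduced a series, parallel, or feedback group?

Step 1 - multiply W4, W5 (series)
Step 2 - feedback reduction of W3, (W4*W5)
Step 3 - reduce the series chain W1, W2, [W3/(1-W3*(W4*W5))]
At step 2 the group reduced is feedback.

Therefore the answer is feedback.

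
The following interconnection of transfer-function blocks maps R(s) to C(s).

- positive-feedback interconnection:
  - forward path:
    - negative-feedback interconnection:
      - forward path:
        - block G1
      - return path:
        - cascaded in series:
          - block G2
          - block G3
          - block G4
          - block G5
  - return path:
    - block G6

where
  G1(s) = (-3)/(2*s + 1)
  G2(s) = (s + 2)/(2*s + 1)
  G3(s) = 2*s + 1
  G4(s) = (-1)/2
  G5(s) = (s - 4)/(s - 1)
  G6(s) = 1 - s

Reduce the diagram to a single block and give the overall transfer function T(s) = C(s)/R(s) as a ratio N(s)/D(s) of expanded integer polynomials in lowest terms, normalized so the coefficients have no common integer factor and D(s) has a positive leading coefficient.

(1) combine G2, G3, G4, G5 in series: (-s^2 + 2*s + 8)/(2*s - 2)
(2) feedback reduction of G1, (G2*G3*G4*G5): (6 - 6*s)/(7*s^2 - 8*s - 26)
(3) close the feedback loop around [G1/(1+G1*(G2*G3*G4*G5))], G6: this yields T(s), and no further normalization is needed

Final answer: (6 - 6*s)/(s^2 + 4*s - 32)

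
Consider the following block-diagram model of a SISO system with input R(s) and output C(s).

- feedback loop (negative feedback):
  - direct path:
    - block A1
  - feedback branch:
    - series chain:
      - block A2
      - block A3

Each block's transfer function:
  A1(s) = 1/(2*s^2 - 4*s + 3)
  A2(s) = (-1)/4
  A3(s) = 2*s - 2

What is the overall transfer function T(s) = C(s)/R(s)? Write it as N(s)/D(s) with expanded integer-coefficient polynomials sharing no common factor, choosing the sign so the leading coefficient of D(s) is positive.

1. combine A2, A3 in series: 1/2 - s/2
2. feedback reduction of A1, (A2*A3); the result is T(s) itself (integer coefficients, no common factor, positive leading denominator coefficient)

Therefore the answer is 2/(4*s^2 - 9*s + 7).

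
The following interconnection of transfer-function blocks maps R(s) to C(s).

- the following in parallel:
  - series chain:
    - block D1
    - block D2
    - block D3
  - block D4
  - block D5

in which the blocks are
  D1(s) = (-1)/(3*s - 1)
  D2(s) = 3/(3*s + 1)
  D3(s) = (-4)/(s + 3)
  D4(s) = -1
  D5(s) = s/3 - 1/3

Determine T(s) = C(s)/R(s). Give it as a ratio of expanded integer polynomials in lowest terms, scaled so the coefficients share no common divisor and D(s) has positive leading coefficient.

The answer is (9*s^4 - 9*s^3 - 109*s^2 + s + 48)/(27*s^3 + 81*s^2 - 3*s - 9).

Reasoning:
Step 1: cascade D1, D2, D3 -> 12/(9*s^3 + 27*s^2 - s - 3)
Step 2: parallel reduction of (D1*D2*D3), D4, D5, giving the overall T(s)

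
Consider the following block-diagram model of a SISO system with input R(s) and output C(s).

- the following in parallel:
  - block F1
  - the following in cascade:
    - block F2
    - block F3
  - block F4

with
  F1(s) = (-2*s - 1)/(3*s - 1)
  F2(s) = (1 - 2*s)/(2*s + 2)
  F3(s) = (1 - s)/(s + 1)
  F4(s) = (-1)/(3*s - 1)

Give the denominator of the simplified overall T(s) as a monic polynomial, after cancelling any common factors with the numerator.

The answer is s^3 + 5*s^2/3 + s/3 - 1/3.

Reasoning:
[1] cascade F2, F3, giving (2*s^2 - 3*s + 1)/(2*s^2 + 4*s + 2)
[2] add F1, (F2*F3), F4 (parallel), giving (2*s^3 - 23*s^2 - 6*s - 5)/(6*s^3 + 10*s^2 + 2*s - 2)
The result of step 2 is T(s) in lowest terms. Its denominator has leading coefficient 6; dividing the denominator through by 6 makes it monic.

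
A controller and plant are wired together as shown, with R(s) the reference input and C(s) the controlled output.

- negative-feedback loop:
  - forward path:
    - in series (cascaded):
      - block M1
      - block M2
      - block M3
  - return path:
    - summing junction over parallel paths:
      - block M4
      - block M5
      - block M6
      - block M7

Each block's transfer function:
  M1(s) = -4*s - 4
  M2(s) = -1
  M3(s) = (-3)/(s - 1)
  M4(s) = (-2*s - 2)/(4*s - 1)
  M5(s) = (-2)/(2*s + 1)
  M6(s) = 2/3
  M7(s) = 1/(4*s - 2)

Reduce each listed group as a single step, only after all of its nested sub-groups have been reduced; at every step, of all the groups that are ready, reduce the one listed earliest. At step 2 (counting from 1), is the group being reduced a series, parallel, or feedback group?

[1] multiply M1, M2, M3 (series)
[2] combine M4, M5, M6, M7 in parallel
[3] feedback reduction of (M1*M2*M3), (M4+M5+M6+M7)
At step 2 the group reduced is parallel.

Final answer: parallel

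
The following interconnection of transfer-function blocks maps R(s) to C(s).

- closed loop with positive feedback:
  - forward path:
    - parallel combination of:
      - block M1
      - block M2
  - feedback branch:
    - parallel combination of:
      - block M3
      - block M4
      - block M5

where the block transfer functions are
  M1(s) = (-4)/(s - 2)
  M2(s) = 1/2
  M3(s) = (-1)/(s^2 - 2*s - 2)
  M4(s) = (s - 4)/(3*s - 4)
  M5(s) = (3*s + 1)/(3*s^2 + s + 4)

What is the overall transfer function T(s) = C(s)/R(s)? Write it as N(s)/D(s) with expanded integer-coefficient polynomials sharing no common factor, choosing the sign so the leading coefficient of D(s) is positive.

Reducing step by step:

1. reduce the parallel group M1, M2 gives (s - 10)/(2*s - 4)
2. sum the parallel branches M3, M4, M5 gives (3*s^5 - 8*s^4 - 20*s^3 + 11*s^2 + 50*s + 56)/(9*s^5 - 27*s^4 + 8*s^3 - 14*s^2 + 16*s + 32)
3. feedback reduction of (M1+M2), (M3+M4+M5), giving the overall T(s)

Answer: (9*s^6 - 117*s^5 + 278*s^4 - 94*s^3 + 156*s^2 - 128*s - 320)/(15*s^6 - 52*s^5 + 64*s^4 - 271*s^3 + 148*s^2 + 444*s + 432)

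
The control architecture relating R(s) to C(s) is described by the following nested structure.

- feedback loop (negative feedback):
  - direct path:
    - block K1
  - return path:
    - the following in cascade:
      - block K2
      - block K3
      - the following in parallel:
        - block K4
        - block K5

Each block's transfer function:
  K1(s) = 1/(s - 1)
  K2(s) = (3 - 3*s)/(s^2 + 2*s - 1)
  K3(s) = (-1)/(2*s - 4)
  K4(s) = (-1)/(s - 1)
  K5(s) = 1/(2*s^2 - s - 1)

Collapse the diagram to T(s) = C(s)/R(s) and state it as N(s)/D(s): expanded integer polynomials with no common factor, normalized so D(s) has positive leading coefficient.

Answer: (2*s^4 + s^3 - 10*s^2 - s + 2)/(2*s^5 - s^4 - 11*s^3 + 9*s^2 - 2)

Working:
Step 1: parallel reduction of K4, K5, giving (-2*s)/(2*s^2 - s - 1)
Step 2: cascade K2, K3, (K4+K5), giving (-3*s)/(2*s^4 + s^3 - 10*s^2 - s + 2)
Step 3: apply the feedback formula to K1, (K2*K3*(K4+K5)): this yields T(s), and no further normalization is needed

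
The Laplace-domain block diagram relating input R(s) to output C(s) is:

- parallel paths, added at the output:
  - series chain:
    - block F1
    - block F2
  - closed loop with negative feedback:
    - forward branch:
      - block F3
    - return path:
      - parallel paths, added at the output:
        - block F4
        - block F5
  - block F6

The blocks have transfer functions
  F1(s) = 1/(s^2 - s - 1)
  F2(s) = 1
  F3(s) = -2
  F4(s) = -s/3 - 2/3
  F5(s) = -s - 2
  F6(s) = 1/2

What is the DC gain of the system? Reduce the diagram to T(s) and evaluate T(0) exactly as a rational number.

(1) multiply F1, F2 (series) gives 1/(s^2 - s - 1)
(2) sum the parallel branches F4, F5 gives -4*s/3 - 8/3
(3) close the feedback loop around F3, (F4+F5) gives (-6)/(8*s + 19)
(4) parallel reduction of (F1*F2), [F3/(1+F3*(F4+F5))], F6 gives (8*s^3 - s^2 + s + 31)/(16*s^3 + 22*s^2 - 54*s - 38)
The step-4 result is T(s). Setting s = 0: T(0) = 31/(-38) = -31/38.

Therefore the answer is -31/38.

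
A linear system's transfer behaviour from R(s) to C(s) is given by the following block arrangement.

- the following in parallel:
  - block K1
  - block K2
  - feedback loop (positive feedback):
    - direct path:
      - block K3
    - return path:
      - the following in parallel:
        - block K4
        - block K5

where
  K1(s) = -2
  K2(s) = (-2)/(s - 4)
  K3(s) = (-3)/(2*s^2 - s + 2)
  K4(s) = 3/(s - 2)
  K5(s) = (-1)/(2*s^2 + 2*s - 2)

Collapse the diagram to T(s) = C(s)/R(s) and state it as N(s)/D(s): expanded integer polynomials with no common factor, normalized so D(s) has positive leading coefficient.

[1] reduce the parallel group K4, K5, giving (6*s^2 + 5*s - 4)/(2*s^3 - 2*s^2 - 6*s + 4)
[2] collapse the loop (K3 forward, (K4+K5) return), giving (-6*s^3 + 6*s^2 + 18*s - 12)/(4*s^5 - 6*s^4 - 6*s^3 + 28*s^2 - s - 4)
[3] sum the parallel branches K1, K2, [K3/(1-K3*(K4+K5))], which is the overall transfer function T(s) = C(s)/R(s) in lowest terms

Answer: (-8*s^6 + 36*s^5 - 30*s^4 - 62*s^3 + 164*s^2 - 82*s + 24)/(4*s^6 - 22*s^5 + 18*s^4 + 52*s^3 - 113*s^2 + 16)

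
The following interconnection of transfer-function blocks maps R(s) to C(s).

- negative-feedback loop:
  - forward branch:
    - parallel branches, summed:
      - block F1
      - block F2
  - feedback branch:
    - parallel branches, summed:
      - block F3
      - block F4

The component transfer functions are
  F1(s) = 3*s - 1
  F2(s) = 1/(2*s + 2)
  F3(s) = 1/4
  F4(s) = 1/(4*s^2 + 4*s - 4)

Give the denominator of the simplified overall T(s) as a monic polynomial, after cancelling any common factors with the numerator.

Step 1: sum the parallel branches F1, F2: (6*s^2 + 4*s - 1)/(2*s + 2)
Step 2: sum the parallel branches F3, F4: (s^2 + s)/(4*s^2 + 4*s - 4)
Step 3: collapse the loop ((F1+F2) forward, (F3+F4) return): (24*s^4 + 40*s^3 - 12*s^2 - 20*s + 4)/(6*s^4 + 18*s^3 + 19*s^2 - s - 8)
Step 3 gives the fully reduced T(s), with no common factor left to cancel. The denominator's leading coefficient is 6, so divide each of its coefficients by 6 to get the monic form.

Answer: s^4 + 3*s^3 + 19*s^2/6 - s/6 - 4/3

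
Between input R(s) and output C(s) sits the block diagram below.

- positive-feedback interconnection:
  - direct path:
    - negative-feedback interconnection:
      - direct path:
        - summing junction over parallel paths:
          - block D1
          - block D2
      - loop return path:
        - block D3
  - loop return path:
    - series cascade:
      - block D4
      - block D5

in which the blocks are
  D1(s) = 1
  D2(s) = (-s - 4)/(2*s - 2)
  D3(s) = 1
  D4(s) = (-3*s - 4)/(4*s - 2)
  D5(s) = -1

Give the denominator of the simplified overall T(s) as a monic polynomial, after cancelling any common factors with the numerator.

Answer: s^2 - 8*s/3 + 40/9

Working:
Step 1: sum the parallel branches D1, D2: (s - 6)/(2*s - 2)
Step 2: collapse the loop ((D1+D2) forward, D3 return): (s - 6)/(3*s - 8)
Step 3: multiply D4, D5 (series): (3*s + 4)/(4*s - 2)
Step 4: close the feedback loop around [(D1+D2)/(1+(D1+D2)*D3)], (D4*D5): (4*s^2 - 26*s + 12)/(9*s^2 - 24*s + 40)
No further cancellation is possible in the step-4 result, so that is T(s). Its denominator becomes monic after dividing by the leading coefficient 9.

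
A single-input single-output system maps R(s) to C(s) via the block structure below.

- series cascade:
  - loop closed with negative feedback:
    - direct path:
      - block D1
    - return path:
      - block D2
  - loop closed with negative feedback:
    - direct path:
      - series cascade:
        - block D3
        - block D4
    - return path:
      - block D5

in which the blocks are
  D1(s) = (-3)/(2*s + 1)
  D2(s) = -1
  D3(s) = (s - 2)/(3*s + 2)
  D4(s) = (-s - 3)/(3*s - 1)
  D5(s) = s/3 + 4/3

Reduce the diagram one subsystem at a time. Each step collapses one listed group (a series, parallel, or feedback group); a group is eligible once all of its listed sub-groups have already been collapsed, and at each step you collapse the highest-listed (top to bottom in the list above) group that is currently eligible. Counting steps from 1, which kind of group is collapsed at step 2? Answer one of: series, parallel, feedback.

Reducing step by step:

Step 1: apply the feedback formula to D1, D2
Step 2: series reduction of D3, D4
Step 3: close the feedback loop around (D3*D4), D5
Step 4: series reduction of [D1/(1+D1*D2)], [(D3*D4)/(1+(D3*D4)*D5)]
At step 2 the group reduced is series.

Answer: series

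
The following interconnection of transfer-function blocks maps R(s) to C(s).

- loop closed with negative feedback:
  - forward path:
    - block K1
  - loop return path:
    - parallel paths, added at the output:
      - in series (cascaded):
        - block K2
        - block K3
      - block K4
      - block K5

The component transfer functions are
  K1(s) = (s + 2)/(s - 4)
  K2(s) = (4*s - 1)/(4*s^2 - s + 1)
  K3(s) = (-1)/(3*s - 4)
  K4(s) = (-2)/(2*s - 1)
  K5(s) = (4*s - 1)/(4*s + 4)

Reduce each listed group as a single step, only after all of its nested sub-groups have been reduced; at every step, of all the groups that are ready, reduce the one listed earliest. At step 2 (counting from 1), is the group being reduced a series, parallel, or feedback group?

Answer: parallel

Working:
Step 1: multiply K2, K3 (series)
Step 2: combine (K2*K3), K4, K5 in parallel
Step 3: collapse the loop (K1 forward, ((K2*K3)+K4+K5) return)
The group at step 2 is a parallel group.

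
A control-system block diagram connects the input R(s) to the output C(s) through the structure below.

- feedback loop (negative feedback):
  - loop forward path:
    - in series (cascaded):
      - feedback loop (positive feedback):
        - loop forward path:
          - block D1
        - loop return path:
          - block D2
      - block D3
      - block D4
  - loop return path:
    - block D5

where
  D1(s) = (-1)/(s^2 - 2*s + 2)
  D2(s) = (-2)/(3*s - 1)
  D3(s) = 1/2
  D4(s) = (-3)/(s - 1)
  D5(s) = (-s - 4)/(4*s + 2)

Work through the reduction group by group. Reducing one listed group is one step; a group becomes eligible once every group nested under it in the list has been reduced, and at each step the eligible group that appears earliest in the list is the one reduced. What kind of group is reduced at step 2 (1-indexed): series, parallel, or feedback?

[1] collapse the loop (D1 forward, D2 return)
[2] cascade [D1/(1-D1*D2)], D3, D4
[3] close the feedback loop around ([D1/(1-D1*D2)]*D3*D4), D5
Step 2: series.

Hence the answer: series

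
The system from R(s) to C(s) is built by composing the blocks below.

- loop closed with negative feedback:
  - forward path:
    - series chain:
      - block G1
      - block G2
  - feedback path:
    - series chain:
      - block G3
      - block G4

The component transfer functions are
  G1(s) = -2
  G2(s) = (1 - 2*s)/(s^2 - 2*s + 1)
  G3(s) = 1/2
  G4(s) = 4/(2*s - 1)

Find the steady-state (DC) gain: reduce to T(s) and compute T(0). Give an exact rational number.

The answer is -2/5.

Reasoning:
(1) cascade G1, G2 gives (4*s - 2)/(s^2 - 2*s + 1)
(2) reduce the series chain G3, G4 gives 2/(2*s - 1)
(3) feedback reduction of (G1*G2), (G3*G4) gives (4*s - 2)/(s^2 - 2*s + 5)
DC gain: substitute s = 0 into T(s) from step 3: T(0) = -2/5.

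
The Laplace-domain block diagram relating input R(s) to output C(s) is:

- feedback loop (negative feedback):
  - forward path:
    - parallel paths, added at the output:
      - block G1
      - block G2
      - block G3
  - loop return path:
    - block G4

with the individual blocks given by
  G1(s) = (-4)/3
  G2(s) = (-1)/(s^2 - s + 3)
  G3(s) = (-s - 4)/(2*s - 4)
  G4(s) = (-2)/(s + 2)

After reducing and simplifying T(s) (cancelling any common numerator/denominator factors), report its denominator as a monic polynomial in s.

Step 1. sum the parallel branches G1, G2, G3; result (-11*s^3 + 15*s^2 - 43*s + 24)/(6*s^3 - 18*s^2 + 30*s - 36)
Step 2. close the feedback loop around (G1+G2+G3), G4; result (-11*s^4 - 7*s^3 - 13*s^2 - 62*s + 48)/(6*s^4 + 16*s^3 - 36*s^2 + 110*s - 120)
That last expression is T(s), already simplified. Scaling its denominator by 1/6 (the reciprocal of the leading coefficient) yields the monic denominator.

Answer: s^4 + 8*s^3/3 - 6*s^2 + 55*s/3 - 20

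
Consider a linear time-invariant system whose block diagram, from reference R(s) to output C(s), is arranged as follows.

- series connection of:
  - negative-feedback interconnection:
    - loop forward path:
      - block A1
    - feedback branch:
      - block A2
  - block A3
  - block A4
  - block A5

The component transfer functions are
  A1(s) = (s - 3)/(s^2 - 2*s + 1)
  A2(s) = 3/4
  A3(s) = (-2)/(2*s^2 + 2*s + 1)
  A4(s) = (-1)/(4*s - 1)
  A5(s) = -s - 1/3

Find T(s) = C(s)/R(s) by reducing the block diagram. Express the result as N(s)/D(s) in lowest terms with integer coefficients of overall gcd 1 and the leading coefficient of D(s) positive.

Step 1: feedback reduction of A1, A2, giving (4*s - 12)/(4*s^2 - 5*s - 5)
Step 2: multiply [A1/(1+A1*A2)], A3, A4, A5 (series), giving the overall T(s)

Final answer: (-24*s^2 + 64*s + 24)/(96*s^5 - 48*s^4 - 186*s^3 - 132*s^2 - 15*s + 15)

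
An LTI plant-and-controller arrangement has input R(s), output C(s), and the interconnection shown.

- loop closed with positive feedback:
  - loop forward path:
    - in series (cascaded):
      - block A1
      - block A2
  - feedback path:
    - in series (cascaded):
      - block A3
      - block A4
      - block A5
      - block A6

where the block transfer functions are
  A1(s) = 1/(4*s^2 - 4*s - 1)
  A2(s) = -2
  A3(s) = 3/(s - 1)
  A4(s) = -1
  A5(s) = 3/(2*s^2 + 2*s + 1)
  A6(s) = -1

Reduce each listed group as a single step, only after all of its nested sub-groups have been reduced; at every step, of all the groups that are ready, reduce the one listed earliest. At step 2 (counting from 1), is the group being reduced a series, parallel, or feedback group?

Answer: series

Working:
1. reduce the series chain A1, A2
2. reduce the series chain A3, A4, A5, A6
3. close the feedback loop around (A1*A2), (A3*A4*A5*A6)
Step 2: series.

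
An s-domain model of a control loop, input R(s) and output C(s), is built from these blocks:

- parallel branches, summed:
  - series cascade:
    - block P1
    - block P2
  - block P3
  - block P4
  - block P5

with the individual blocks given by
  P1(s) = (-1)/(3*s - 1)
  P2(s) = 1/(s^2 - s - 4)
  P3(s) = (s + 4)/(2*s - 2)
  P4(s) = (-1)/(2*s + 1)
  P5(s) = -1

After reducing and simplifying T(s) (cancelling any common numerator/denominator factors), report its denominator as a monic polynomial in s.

1. reduce the series chain P1, P2; result (-1)/(3*s^3 - 4*s^2 - 11*s + 4)
2. sum the parallel branches (P1*P2), P3, P4, P5; result (-6*s^5 + 35*s^4 + 10*s^3 - 143*s^2 - 50*s + 34)/(12*s^5 - 22*s^4 - 42*s^3 + 46*s^2 + 14*s - 8)
That last expression is T(s), already simplified. Scaling its denominator by 1/12 (the reciprocal of the leading coefficient) yields the monic denominator.

Final answer: s^5 - 11*s^4/6 - 7*s^3/2 + 23*s^2/6 + 7*s/6 - 2/3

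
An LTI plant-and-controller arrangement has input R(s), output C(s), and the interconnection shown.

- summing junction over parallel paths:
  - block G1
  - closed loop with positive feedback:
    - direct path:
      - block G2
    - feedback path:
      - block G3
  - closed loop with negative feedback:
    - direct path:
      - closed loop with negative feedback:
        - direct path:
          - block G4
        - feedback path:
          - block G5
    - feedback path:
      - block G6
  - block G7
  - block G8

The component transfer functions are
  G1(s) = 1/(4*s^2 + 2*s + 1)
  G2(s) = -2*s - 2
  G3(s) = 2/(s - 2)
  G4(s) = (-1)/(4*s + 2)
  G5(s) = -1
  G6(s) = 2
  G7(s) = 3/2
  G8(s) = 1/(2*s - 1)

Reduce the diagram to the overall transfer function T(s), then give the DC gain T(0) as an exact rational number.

The answer is 5/2.

Reasoning:
[1] reduce the feedback loop with forward G2 and return G3 gives (-2*s^2 + 2*s + 4)/(5*s + 2)
[2] reduce the feedback loop with forward G4 and return G5 gives (-1)/(4*s + 3)
[3] feedback reduction of [G4/(1+G4*G5)], G6 gives (-1)/(4*s + 1)
[4] combine G1, [G2/(1-G2*G3)], [[G4/(1+G4*G5)]/(1+[G4/(1+G4*G5)]*G6)], G7, G8 in parallel gives (-128*s^6 + 576*s^5 + 680*s^4 + 360*s^3 + 48*s^2 - 49*s - 10)/(320*s^5 + 208*s^4 + 32*s^3 - 40*s^2 - 26*s - 4)
That last expression is T(s); at s = 0 only the constant terms survive, so T(0) = -10/(-4) = 5/2.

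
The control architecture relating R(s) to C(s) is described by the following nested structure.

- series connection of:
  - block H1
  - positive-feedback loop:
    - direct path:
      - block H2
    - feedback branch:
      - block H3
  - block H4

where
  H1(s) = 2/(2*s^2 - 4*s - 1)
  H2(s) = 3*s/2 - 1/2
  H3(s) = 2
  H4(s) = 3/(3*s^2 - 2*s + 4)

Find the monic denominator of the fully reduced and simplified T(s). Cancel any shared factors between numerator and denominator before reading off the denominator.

Step 1. collapse the loop (H2 forward, H3 return) = (1 - 3*s)/(6*s - 4)
Step 2. multiply H1, [H2/(1-H2*H3)], H4 (series) = (3 - 9*s)/(18*s^5 - 60*s^4 + 71*s^3 - 68*s^2 + 16*s + 8)
No further cancellation is possible in the step-2 result, so that is T(s). Its denominator becomes monic after dividing by the leading coefficient 18.

Final answer: s^5 - 10*s^4/3 + 71*s^3/18 - 34*s^2/9 + 8*s/9 + 4/9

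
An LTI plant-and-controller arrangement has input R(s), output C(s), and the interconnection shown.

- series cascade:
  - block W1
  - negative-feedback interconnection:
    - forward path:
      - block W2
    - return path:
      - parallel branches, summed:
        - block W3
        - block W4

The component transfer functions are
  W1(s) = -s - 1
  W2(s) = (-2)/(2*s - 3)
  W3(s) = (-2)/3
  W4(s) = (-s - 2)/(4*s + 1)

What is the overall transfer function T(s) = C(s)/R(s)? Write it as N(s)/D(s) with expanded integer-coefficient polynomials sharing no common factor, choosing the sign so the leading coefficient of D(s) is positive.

(1) add W3, W4 (parallel); result (-11*s - 8)/(12*s + 3)
(2) apply the feedback formula to W2, (W3+W4); result (-24*s - 6)/(24*s^2 - 8*s + 7)
(3) cascade W1, [W2/(1+W2*(W3+W4))]; the result is T(s) itself (integer coefficients, no common factor, positive leading denominator coefficient)

Hence the answer: (24*s^2 + 30*s + 6)/(24*s^2 - 8*s + 7)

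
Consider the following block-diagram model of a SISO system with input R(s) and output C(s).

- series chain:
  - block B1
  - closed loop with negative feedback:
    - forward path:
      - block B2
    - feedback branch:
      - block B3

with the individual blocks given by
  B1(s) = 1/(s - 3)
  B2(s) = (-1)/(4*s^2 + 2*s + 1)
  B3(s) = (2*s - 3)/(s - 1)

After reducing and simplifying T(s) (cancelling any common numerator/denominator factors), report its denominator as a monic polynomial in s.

Reducing step by step:

1. collapse the loop (B2 forward, B3 return) -> (1 - s)/(4*s^3 - 2*s^2 - 3*s + 2)
2. combine B1, [B2/(1+B2*B3)] in series -> (1 - s)/(4*s^4 - 14*s^3 + 3*s^2 + 11*s - 6)
T(s) is the step-2 result (common factors already cancelled). Leading coefficient of the denominator: 4. Divide through by 4 for the monic polynomial.

Answer: s^4 - 7*s^3/2 + 3*s^2/4 + 11*s/4 - 3/2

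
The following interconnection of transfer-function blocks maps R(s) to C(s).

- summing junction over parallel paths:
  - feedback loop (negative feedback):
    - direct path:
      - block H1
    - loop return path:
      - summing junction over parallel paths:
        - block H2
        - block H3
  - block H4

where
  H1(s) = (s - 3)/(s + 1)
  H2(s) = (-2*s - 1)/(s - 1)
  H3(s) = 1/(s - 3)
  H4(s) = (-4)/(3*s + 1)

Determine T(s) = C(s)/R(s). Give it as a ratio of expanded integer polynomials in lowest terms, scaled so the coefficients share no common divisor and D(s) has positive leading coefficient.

First reduce the diagram to T(s).

1. combine H2, H3 in parallel = (-2*s^2 + 6*s + 2)/(s^2 - 4*s + 3)
2. collapse the loop (H1 forward, (H2+H3) return) = (-s^2 + 4*s - 3)/(s^2 - 6*s - 1)
3. reduce the parallel group [H1/(1+H1*(H2+H3))], H4: this yields T(s), and no further normalization is needed

Answer: (-3*s^3 + 7*s^2 + 19*s + 1)/(3*s^3 - 17*s^2 - 9*s - 1)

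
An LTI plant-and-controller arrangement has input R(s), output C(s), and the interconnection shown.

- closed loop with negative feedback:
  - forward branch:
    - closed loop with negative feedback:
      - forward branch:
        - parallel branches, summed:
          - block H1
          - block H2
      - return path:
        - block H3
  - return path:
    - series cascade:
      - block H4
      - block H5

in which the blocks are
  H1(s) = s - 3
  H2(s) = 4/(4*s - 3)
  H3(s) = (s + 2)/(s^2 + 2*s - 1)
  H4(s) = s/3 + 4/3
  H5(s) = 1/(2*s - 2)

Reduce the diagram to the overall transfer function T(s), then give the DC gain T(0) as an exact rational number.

(1) parallel reduction of H1, H2: (4*s^2 - 15*s + 13)/(4*s - 3)
(2) close the feedback loop around (H1+H2), H3: (4*s^4 - 7*s^3 - 21*s^2 + 41*s - 13)/(8*s^3 - 2*s^2 - 27*s + 29)
(3) series reduction of H4, H5: (s + 4)/(6*s - 6)
(4) apply the feedback formula to [(H1+H2)/(1+(H1+H2)*H3)], (H4*H5): (24*s^5 - 66*s^4 - 84*s^3 + 372*s^2 - 324*s + 78)/(4*s^5 + 57*s^4 - 109*s^3 - 193*s^2 + 487*s - 226)
That last expression is T(s); at s = 0 only the constant terms survive, so T(0) = 78/(-226) = -39/113.

Therefore the answer is -39/113.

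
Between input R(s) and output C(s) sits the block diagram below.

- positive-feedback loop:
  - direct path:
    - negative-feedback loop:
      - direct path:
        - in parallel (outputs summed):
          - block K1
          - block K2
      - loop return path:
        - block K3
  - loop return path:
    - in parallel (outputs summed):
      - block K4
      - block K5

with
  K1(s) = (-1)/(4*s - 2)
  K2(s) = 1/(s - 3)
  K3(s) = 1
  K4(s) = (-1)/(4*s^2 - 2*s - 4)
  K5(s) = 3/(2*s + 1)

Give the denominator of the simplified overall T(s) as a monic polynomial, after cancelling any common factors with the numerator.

First reduce the diagram to T(s).

[1] combine K1, K2 in parallel gives (3*s + 1)/(4*s^2 - 14*s + 6)
[2] close the feedback loop around (K1+K2), K3 gives (3*s + 1)/(4*s^2 - 11*s + 7)
[3] parallel reduction of K4, K5 gives (12*s^2 - 8*s - 13)/(8*s^3 - 10*s - 4)
[4] feedback reduction of [(K1+K2)/(1+(K1+K2)*K3)], (K4+K5) gives (24*s^4 + 8*s^3 - 30*s^2 - 22*s - 4)/(32*s^5 - 88*s^4 - 20*s^3 + 106*s^2 + 21*s - 15)
T(s) is the step-4 result (common factors already cancelled). Leading coefficient of the denominator: 32. Divide through by 32 for the monic polynomial.

Answer: s^5 - 11*s^4/4 - 5*s^3/8 + 53*s^2/16 + 21*s/32 - 15/32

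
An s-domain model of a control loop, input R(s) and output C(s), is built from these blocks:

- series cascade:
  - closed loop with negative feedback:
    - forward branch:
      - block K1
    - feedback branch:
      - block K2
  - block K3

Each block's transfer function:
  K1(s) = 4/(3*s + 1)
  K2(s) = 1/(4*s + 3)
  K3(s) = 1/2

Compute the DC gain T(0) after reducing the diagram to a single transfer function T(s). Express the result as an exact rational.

The answer is 6/7.

Reasoning:
Step 1: reduce the feedback loop with forward K1 and return K2; result (16*s + 12)/(12*s^2 + 13*s + 7)
Step 2: multiply [K1/(1+K1*K2)], K3 (series); result (8*s + 6)/(12*s^2 + 13*s + 7)
Evaluating the step-2 result (the overall T(s)) at s = 0 gives T(0) = 6/7.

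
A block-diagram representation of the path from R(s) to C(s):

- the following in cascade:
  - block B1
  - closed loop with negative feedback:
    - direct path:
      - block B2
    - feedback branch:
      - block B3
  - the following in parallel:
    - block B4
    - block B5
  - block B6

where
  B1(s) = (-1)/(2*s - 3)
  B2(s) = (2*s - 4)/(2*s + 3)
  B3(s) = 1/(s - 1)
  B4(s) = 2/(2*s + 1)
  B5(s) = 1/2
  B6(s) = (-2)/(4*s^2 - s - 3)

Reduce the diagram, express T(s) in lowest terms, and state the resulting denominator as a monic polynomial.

First reduce the diagram to T(s).

1. reduce the feedback loop with forward B2 and return B3 -> (2*s^2 - 6*s + 4)/(2*s^2 + 3*s - 7)
2. sum the parallel branches B4, B5 -> (2*s + 5)/(4*s + 2)
3. cascade B1, [B2/(1+B2*B3)], (B4+B5), B6 -> (4*s^2 + 2*s - 20)/(32*s^5 + 40*s^4 - 172*s^3 - 62*s^2 + 141*s + 63)
Step 3 gives the fully reduced T(s), with no common factor left to cancel. The denominator's leading coefficient is 32, so divide each of its coefficients by 32 to get the monic form.

Answer: s^5 + 5*s^4/4 - 43*s^3/8 - 31*s^2/16 + 141*s/32 + 63/32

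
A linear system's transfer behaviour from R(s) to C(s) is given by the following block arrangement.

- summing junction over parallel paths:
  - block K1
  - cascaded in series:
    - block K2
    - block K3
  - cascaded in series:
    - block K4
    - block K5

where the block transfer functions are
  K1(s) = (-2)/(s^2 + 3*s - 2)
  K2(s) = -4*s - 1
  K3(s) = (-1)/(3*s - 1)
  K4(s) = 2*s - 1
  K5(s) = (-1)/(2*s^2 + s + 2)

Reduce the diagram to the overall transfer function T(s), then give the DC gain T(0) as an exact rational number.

First reduce the diagram to T(s).

Step 1. multiply K2, K3 (series); result (4*s + 1)/(3*s - 1)
Step 2. reduce the series chain K4, K5; result (1 - 2*s)/(2*s^2 + s + 2)
Step 3. add K1, (K2*K3), (K4*K5) (parallel); result (8*s^5 + 24*s^4 - 14*s^3 + 41*s^2 - 35*s + 2)/(6*s^5 + 19*s^4 - 4*s^3 + 11*s^2 - 16*s + 4)
Step 3 gives the overall T(s). Then T(0) = 2/4 = 1/2.

Answer: 1/2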